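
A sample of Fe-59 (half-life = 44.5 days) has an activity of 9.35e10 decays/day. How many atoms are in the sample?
N = A/λ = 6.003e12 atoms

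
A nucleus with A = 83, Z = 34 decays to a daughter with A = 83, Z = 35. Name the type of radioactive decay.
ΔA = 0, ΔZ = +1 ⇒ beta-minus decay (β⁻)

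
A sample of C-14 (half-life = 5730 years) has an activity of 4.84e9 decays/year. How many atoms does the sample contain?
N = A/λ = 4.001e13 atoms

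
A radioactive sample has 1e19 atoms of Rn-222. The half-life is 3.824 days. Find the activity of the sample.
A = λN = 1.813e18 decays/day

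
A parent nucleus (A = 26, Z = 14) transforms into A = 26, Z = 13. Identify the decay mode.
ΔA = 0, ΔZ = -1 ⇒ beta-plus decay (β⁺) or electron capture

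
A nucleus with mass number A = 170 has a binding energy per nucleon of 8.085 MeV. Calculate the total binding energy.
B.E. = 8.085 × 170 = 1374 MeV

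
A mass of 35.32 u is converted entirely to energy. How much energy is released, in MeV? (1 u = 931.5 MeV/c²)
E = mc² = 32900 MeV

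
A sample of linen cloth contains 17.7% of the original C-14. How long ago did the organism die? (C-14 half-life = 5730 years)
Age = t½ × log₂(1/ratio) = 14310 years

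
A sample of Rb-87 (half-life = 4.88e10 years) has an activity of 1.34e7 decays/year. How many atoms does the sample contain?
N = A/λ = 9.434e17 atoms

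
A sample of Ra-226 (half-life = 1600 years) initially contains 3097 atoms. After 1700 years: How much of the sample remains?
N = N₀(1/2)^(t/t½) = 1483 atoms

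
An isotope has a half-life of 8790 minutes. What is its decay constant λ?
λ = ln(2)/t½ = 7.886e-5 minute⁻¹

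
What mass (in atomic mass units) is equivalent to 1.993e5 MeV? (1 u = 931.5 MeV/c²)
m = E/c² = 214 u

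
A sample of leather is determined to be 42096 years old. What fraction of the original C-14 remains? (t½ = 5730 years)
N/N₀ = (1/2)^(t/t½) = 0.006144 = 0.614%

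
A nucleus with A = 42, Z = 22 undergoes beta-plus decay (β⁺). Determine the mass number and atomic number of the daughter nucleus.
Daughter: A = 42, Z = 21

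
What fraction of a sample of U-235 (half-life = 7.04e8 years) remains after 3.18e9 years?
N/N₀ = (1/2)^(t/t½) = 0.04368 = 4.37%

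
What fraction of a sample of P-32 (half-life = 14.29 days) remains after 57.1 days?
N/N₀ = (1/2)^(t/t½) = 0.06268 = 6.27%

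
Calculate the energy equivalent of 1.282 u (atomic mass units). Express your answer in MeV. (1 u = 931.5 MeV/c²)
E = mc² = 1194 MeV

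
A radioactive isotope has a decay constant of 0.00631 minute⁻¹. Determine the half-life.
t½ = ln(2)/λ = 109.8 minutes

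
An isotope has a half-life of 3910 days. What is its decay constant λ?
λ = ln(2)/t½ = 1.773e-4 day⁻¹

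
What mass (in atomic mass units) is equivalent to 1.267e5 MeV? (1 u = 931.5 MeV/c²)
m = E/c² = 136 u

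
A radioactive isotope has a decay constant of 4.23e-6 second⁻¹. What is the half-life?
t½ = ln(2)/λ = 1.639e5 seconds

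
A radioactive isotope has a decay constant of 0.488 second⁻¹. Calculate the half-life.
t½ = ln(2)/λ = 1.42 seconds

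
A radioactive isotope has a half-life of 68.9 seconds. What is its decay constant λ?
λ = ln(2)/t½ = 0.01006 second⁻¹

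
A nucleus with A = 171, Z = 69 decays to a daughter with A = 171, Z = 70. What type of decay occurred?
ΔA = 0, ΔZ = +1 ⇒ beta-minus decay (β⁻)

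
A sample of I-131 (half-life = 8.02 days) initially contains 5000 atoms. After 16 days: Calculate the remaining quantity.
N = N₀(1/2)^(t/t½) = 1254 atoms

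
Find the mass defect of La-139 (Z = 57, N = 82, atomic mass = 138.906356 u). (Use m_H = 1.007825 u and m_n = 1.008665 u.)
Δm = Z·m_H + N·m_n − M = 1.25 u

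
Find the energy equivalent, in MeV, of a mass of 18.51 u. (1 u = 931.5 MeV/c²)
E = mc² = 17240 MeV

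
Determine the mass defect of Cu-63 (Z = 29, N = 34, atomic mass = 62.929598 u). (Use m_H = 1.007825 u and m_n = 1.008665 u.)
Δm = Z·m_H + N·m_n − M = 0.5919 u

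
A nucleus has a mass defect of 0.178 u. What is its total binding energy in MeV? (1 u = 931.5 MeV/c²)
B.E. = Δm × 931.5 = 165.8 MeV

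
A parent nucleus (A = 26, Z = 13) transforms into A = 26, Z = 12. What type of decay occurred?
ΔA = 0, ΔZ = -1 ⇒ beta-plus decay (β⁺) or electron capture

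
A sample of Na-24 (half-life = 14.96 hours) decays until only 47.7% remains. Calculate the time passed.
t = t½ × log₂(N₀/N) = 15.98 hours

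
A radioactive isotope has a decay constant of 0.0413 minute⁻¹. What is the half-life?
t½ = ln(2)/λ = 16.78 minutes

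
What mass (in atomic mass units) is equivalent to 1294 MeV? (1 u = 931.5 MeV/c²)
m = E/c² = 1.389 u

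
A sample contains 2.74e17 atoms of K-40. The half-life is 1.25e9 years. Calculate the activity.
A = λN = 1.519e8 decays/year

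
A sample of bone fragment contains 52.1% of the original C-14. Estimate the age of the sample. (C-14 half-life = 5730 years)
Age = t½ × log₂(1/ratio) = 5390 years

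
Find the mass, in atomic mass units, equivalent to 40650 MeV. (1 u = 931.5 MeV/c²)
m = E/c² = 43.64 u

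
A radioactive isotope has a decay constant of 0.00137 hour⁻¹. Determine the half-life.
t½ = ln(2)/λ = 505.9 hours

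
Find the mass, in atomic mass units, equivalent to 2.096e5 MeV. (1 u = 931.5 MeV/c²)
m = E/c² = 225 u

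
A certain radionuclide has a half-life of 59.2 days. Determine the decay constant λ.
λ = ln(2)/t½ = 0.01171 day⁻¹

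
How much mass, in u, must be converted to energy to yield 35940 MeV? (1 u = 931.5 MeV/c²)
m = E/c² = 38.58 u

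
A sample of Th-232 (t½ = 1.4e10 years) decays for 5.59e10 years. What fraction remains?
N/N₀ = (1/2)^(t/t½) = 0.06281 = 6.28%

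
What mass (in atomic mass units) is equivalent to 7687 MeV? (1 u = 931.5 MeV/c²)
m = E/c² = 8.252 u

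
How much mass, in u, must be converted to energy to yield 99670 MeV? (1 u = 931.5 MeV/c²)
m = E/c² = 107 u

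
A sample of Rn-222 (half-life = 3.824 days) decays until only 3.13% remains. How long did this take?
t = t½ × log₂(N₀/N) = 19.11 days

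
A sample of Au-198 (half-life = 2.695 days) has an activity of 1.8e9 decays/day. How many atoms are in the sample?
N = A/λ = 6.999e9 atoms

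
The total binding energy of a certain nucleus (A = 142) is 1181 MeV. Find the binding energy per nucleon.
B.E./A = 1181/142 = 8.317 MeV/nucleon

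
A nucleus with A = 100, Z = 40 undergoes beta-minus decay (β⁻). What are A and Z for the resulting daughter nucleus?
Daughter: A = 100, Z = 41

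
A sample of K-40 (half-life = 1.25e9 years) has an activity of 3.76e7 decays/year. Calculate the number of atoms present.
N = A/λ = 6.781e16 atoms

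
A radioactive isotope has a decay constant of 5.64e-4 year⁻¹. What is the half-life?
t½ = ln(2)/λ = 1229 years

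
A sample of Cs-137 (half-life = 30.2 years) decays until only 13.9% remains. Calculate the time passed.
t = t½ × log₂(N₀/N) = 85.97 years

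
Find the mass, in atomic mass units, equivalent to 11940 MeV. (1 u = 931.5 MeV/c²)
m = E/c² = 12.82 u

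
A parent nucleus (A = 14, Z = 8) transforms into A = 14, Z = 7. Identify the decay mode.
ΔA = 0, ΔZ = -1 ⇒ beta-plus decay (β⁺) or electron capture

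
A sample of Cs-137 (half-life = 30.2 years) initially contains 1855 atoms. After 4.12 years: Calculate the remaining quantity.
N = N₀(1/2)^(t/t½) = 1688 atoms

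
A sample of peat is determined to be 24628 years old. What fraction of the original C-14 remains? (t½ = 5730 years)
N/N₀ = (1/2)^(t/t½) = 0.05083 = 5.08%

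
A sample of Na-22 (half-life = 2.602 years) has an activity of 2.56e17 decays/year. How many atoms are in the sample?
N = A/λ = 9.61e17 atoms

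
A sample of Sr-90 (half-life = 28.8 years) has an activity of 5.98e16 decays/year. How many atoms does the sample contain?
N = A/λ = 2.485e18 atoms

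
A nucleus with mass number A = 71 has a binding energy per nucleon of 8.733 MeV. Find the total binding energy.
B.E. = 8.733 × 71 = 620 MeV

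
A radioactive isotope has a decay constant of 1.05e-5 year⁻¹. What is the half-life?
t½ = ln(2)/λ = 66010 years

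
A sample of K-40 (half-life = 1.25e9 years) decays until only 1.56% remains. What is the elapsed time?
t = t½ × log₂(N₀/N) = 7.503e9 years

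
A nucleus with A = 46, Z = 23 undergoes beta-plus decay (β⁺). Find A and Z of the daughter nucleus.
Daughter: A = 46, Z = 22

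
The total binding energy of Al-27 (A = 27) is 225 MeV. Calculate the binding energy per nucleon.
B.E./A = 225/27 = 8.333 MeV/nucleon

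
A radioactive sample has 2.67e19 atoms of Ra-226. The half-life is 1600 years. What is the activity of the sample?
A = λN = 1.157e16 decays/year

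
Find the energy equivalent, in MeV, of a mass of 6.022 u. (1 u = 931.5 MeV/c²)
E = mc² = 5609 MeV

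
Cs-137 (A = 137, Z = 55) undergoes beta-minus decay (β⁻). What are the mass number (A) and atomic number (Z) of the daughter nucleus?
Daughter: A = 137, Z = 56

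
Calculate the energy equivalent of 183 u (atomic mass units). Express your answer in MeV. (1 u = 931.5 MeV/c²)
E = mc² = 1.705e5 MeV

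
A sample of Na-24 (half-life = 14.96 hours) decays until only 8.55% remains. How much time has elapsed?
t = t½ × log₂(N₀/N) = 53.08 hours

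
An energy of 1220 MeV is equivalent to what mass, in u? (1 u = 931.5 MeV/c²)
m = E/c² = 1.31 u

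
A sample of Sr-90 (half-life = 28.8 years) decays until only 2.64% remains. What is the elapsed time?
t = t½ × log₂(N₀/N) = 151 years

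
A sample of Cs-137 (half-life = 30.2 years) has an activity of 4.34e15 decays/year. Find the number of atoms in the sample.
N = A/λ = 1.891e17 atoms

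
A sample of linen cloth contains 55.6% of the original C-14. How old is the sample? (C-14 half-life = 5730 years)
Age = t½ × log₂(1/ratio) = 4852 years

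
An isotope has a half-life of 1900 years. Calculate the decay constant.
λ = ln(2)/t½ = 3.648e-4 year⁻¹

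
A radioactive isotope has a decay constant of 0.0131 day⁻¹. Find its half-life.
t½ = ln(2)/λ = 52.91 days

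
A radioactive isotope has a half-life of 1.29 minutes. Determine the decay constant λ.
λ = ln(2)/t½ = 0.5373 minute⁻¹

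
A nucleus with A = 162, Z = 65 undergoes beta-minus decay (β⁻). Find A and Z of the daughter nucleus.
Daughter: A = 162, Z = 66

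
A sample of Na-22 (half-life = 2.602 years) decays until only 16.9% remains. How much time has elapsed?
t = t½ × log₂(N₀/N) = 6.674 years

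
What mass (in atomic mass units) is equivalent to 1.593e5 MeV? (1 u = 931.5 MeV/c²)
m = E/c² = 171 u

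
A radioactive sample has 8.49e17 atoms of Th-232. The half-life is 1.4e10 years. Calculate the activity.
A = λN = 4.203e7 decays/year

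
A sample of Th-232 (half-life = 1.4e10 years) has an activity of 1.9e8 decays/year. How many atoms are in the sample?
N = A/λ = 3.838e18 atoms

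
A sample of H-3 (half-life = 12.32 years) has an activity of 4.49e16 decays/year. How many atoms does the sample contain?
N = A/λ = 7.981e17 atoms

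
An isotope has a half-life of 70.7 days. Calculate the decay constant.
λ = ln(2)/t½ = 0.009804 day⁻¹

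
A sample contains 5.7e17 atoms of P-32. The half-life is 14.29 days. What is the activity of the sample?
A = λN = 2.765e16 decays/day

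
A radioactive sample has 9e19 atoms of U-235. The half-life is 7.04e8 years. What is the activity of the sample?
A = λN = 8.861e10 decays/year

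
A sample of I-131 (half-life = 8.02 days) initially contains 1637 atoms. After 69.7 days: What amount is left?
N = N₀(1/2)^(t/t½) = 3.962 atoms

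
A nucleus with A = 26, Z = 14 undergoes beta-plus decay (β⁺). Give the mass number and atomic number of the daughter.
Daughter: A = 26, Z = 13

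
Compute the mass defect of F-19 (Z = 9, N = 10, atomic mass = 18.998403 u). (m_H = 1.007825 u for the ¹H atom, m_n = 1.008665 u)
Δm = Z·m_H + N·m_n − M = 0.1587 u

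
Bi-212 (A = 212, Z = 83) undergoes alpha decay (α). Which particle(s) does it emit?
α particle = ⁴₂He (2 protons + 2 neutrons)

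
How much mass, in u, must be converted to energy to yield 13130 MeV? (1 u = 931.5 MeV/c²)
m = E/c² = 14.1 u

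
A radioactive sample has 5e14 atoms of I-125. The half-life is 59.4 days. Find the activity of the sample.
A = λN = 5.835e12 decays/day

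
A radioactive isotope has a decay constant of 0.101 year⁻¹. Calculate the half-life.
t½ = ln(2)/λ = 6.863 years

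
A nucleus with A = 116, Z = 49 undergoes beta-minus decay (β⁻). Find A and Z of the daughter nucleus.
Daughter: A = 116, Z = 50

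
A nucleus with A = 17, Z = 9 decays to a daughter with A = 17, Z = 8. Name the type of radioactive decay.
ΔA = 0, ΔZ = -1 ⇒ beta-plus decay (β⁺) or electron capture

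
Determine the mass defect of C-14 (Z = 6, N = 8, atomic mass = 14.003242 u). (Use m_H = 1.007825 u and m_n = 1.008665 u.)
Δm = Z·m_H + N·m_n − M = 0.113 u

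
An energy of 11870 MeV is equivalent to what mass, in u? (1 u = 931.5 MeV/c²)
m = E/c² = 12.74 u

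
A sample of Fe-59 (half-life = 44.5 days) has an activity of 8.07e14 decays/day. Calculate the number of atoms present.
N = A/λ = 5.181e16 atoms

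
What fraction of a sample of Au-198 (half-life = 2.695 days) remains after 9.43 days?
N/N₀ = (1/2)^(t/t½) = 0.08845 = 8.84%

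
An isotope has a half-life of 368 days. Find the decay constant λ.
λ = ln(2)/t½ = 0.001884 day⁻¹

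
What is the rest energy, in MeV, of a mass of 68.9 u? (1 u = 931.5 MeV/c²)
E = mc² = 64180 MeV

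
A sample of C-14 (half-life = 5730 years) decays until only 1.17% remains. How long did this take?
t = t½ × log₂(N₀/N) = 36770 years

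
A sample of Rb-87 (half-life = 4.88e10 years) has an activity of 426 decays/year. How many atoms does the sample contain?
N = A/λ = 2.999e13 atoms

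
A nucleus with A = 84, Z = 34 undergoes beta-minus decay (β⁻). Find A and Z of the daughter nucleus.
Daughter: A = 84, Z = 35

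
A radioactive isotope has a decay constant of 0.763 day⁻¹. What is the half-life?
t½ = ln(2)/λ = 0.9084 days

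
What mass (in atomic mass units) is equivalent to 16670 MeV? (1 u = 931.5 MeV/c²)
m = E/c² = 17.9 u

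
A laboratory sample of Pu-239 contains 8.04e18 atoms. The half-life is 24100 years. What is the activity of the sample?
A = λN = 2.312e14 decays/year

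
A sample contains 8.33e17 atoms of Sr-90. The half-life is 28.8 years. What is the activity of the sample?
A = λN = 2.005e16 decays/year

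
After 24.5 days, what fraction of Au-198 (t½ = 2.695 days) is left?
N/N₀ = (1/2)^(t/t½) = 0.001834 = 0.183%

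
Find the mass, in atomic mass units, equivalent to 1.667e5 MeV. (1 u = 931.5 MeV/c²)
m = E/c² = 179 u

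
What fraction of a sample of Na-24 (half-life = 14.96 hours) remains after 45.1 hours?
N/N₀ = (1/2)^(t/t½) = 0.1237 = 12.4%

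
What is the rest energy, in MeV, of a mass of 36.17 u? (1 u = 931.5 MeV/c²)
E = mc² = 33690 MeV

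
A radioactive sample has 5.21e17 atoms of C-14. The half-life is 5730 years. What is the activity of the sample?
A = λN = 6.302e13 decays/year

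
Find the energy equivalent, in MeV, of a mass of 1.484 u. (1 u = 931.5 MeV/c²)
E = mc² = 1382 MeV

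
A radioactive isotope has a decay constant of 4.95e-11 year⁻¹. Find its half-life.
t½ = ln(2)/λ = 1.4e10 years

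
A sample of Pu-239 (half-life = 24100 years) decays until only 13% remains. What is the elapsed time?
t = t½ × log₂(N₀/N) = 70940 years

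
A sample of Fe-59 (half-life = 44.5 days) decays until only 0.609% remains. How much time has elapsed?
t = t½ × log₂(N₀/N) = 327.5 days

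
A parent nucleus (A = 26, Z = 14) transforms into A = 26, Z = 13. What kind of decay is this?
ΔA = 0, ΔZ = -1 ⇒ beta-plus decay (β⁺) or electron capture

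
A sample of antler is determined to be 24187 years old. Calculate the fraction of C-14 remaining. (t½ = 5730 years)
N/N₀ = (1/2)^(t/t½) = 0.05362 = 5.36%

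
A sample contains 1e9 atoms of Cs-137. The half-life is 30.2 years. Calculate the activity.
A = λN = 2.295e7 decays/year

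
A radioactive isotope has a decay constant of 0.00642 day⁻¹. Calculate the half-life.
t½ = ln(2)/λ = 108 days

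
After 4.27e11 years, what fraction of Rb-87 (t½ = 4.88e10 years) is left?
N/N₀ = (1/2)^(t/t½) = 0.002323 = 0.232%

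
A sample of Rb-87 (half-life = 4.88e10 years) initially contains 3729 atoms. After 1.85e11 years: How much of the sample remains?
N = N₀(1/2)^(t/t½) = 269.4 atoms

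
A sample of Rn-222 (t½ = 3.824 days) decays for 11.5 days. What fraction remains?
N/N₀ = (1/2)^(t/t½) = 0.1244 = 12.4%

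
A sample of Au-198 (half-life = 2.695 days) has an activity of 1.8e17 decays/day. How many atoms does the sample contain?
N = A/λ = 6.999e17 atoms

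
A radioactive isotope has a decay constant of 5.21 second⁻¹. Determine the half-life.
t½ = ln(2)/λ = 0.133 seconds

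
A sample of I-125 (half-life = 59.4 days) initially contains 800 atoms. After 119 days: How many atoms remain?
N = N₀(1/2)^(t/t½) = 199.5 atoms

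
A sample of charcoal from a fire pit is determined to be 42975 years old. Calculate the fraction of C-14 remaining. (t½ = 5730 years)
N/N₀ = (1/2)^(t/t½) = 0.005524 = 0.552%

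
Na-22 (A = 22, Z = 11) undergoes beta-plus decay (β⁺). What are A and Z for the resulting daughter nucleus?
Daughter: A = 22, Z = 10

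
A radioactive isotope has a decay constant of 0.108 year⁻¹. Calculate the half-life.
t½ = ln(2)/λ = 6.418 years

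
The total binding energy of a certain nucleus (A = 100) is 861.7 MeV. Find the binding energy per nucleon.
B.E./A = 861.7/100 = 8.617 MeV/nucleon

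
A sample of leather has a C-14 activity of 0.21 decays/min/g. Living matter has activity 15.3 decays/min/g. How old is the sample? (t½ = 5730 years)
Age = t½ × log₂(A₀/A) = 35450 years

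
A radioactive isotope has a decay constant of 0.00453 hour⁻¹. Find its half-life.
t½ = ln(2)/λ = 153 hours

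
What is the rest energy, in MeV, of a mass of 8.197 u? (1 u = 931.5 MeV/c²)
E = mc² = 7636 MeV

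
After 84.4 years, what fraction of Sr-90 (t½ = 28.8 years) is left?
N/N₀ = (1/2)^(t/t½) = 0.1312 = 13.1%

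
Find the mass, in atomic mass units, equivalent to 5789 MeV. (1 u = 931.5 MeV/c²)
m = E/c² = 6.215 u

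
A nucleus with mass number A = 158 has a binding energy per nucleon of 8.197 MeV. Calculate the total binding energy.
B.E. = 8.197 × 158 = 1295 MeV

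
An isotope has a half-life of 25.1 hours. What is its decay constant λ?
λ = ln(2)/t½ = 0.02762 hour⁻¹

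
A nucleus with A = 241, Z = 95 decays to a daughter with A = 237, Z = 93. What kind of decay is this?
ΔA = -4, ΔZ = -2 ⇒ alpha decay (α)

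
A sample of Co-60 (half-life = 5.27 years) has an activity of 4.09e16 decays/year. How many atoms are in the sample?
N = A/λ = 3.11e17 atoms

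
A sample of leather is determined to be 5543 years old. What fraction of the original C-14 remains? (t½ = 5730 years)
N/N₀ = (1/2)^(t/t½) = 0.5114 = 51.1%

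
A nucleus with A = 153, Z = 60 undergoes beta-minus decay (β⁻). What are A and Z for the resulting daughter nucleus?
Daughter: A = 153, Z = 61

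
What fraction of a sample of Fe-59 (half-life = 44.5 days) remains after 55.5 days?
N/N₀ = (1/2)^(t/t½) = 0.4213 = 42.1%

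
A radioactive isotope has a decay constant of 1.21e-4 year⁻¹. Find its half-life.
t½ = ln(2)/λ = 5728 years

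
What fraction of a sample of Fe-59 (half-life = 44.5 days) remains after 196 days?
N/N₀ = (1/2)^(t/t½) = 0.04722 = 4.72%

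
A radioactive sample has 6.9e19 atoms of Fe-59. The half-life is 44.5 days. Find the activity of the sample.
A = λN = 1.075e18 decays/day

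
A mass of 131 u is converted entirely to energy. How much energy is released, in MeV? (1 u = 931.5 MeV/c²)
E = mc² = 1.22e5 MeV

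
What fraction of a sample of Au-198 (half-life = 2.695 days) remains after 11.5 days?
N/N₀ = (1/2)^(t/t½) = 0.05193 = 5.19%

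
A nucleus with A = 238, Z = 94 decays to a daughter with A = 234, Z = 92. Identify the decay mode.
ΔA = -4, ΔZ = -2 ⇒ alpha decay (α)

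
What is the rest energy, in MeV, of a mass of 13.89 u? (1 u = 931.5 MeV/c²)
E = mc² = 12940 MeV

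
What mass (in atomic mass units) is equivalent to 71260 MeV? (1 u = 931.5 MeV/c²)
m = E/c² = 76.5 u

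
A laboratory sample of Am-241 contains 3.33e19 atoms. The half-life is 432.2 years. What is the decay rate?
A = λN = 5.341e16 decays/year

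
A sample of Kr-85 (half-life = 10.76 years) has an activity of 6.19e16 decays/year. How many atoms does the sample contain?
N = A/λ = 9.609e17 atoms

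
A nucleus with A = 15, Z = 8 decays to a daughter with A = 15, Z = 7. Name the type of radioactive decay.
ΔA = 0, ΔZ = -1 ⇒ beta-plus decay (β⁺) or electron capture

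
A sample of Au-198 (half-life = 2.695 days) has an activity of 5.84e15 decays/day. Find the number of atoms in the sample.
N = A/λ = 2.271e16 atoms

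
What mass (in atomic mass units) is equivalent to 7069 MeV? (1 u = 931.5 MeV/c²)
m = E/c² = 7.589 u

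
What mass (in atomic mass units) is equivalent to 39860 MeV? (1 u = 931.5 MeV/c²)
m = E/c² = 42.79 u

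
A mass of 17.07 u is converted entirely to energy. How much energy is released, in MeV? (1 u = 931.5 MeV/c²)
E = mc² = 15900 MeV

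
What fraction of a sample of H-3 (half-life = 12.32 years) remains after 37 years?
N/N₀ = (1/2)^(t/t½) = 0.1247 = 12.5%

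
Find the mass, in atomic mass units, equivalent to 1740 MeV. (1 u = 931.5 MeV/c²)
m = E/c² = 1.868 u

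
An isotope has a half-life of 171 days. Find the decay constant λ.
λ = ln(2)/t½ = 0.004053 day⁻¹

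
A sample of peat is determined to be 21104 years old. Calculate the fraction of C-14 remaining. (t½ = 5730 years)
N/N₀ = (1/2)^(t/t½) = 0.07785 = 7.79%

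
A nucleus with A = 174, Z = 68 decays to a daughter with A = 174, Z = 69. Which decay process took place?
ΔA = 0, ΔZ = +1 ⇒ beta-minus decay (β⁻)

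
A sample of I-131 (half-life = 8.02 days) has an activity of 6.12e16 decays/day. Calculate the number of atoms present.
N = A/λ = 7.081e17 atoms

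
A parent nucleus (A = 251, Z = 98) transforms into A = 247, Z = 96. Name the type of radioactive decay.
ΔA = -4, ΔZ = -2 ⇒ alpha decay (α)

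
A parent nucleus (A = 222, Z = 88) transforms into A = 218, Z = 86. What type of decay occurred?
ΔA = -4, ΔZ = -2 ⇒ alpha decay (α)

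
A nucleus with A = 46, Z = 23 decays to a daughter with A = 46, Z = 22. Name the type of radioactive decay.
ΔA = 0, ΔZ = -1 ⇒ beta-plus decay (β⁺) or electron capture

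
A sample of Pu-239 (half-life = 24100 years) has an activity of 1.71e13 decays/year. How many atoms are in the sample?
N = A/λ = 5.945e17 atoms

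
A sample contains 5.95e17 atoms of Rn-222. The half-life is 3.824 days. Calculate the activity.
A = λN = 1.079e17 decays/day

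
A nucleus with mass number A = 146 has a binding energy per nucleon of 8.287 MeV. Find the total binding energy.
B.E. = 8.287 × 146 = 1210 MeV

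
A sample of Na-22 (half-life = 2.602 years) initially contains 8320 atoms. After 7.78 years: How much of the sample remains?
N = N₀(1/2)^(t/t½) = 1047 atoms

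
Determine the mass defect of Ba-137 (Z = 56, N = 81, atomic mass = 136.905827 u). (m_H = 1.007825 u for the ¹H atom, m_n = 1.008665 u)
Δm = Z·m_H + N·m_n − M = 1.234 u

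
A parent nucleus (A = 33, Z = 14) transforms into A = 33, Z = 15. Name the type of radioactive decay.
ΔA = 0, ΔZ = +1 ⇒ beta-minus decay (β⁻)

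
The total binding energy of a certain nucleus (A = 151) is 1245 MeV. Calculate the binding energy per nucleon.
B.E./A = 1245/151 = 8.245 MeV/nucleon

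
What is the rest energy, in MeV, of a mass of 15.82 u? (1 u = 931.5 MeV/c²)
E = mc² = 14740 MeV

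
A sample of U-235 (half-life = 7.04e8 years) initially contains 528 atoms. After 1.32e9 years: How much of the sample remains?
N = N₀(1/2)^(t/t½) = 143.9 atoms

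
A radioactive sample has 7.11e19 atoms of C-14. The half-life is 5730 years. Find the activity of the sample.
A = λN = 8.601e15 decays/year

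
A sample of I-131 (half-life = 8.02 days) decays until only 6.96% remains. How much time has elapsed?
t = t½ × log₂(N₀/N) = 30.84 days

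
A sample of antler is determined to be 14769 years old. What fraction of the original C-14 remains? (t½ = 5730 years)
N/N₀ = (1/2)^(t/t½) = 0.1675 = 16.8%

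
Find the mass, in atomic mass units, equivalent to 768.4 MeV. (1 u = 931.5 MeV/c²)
m = E/c² = 0.8249 u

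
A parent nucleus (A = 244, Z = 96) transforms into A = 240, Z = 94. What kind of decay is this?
ΔA = -4, ΔZ = -2 ⇒ alpha decay (α)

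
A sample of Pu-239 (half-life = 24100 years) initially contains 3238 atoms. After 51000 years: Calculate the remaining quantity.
N = N₀(1/2)^(t/t½) = 746.9 atoms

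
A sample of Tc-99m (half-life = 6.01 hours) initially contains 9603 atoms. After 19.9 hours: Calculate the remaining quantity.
N = N₀(1/2)^(t/t½) = 967.5 atoms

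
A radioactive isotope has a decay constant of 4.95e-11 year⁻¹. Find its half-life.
t½ = ln(2)/λ = 1.4e10 years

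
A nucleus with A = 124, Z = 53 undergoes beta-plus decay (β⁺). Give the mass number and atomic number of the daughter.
Daughter: A = 124, Z = 52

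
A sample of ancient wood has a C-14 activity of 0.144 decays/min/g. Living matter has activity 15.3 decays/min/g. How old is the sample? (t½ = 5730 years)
Age = t½ × log₂(A₀/A) = 38570 years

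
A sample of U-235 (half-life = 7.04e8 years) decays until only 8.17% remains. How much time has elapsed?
t = t½ × log₂(N₀/N) = 2.544e9 years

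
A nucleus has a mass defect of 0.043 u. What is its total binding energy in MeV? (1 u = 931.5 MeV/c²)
B.E. = Δm × 931.5 = 40.05 MeV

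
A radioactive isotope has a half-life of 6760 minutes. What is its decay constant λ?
λ = ln(2)/t½ = 1.025e-4 minute⁻¹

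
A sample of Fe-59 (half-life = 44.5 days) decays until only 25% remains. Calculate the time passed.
t = t½ × log₂(N₀/N) = 89 days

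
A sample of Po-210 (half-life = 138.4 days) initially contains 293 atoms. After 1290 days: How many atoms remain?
N = N₀(1/2)^(t/t½) = 0.4582 atoms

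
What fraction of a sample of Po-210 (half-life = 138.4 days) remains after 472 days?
N/N₀ = (1/2)^(t/t½) = 0.09405 = 9.41%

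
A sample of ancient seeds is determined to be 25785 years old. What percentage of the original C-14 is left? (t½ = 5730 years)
N/N₀ = (1/2)^(t/t½) = 0.04419 = 4.42%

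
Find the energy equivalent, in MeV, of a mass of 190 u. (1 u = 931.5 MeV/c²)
E = mc² = 1.77e5 MeV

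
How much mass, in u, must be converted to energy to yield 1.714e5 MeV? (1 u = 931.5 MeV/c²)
m = E/c² = 184 u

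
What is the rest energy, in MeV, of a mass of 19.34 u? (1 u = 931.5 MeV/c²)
E = mc² = 18020 MeV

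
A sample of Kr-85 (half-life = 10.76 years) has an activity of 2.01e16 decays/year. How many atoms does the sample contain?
N = A/λ = 3.12e17 atoms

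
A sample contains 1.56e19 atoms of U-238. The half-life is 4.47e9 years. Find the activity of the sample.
A = λN = 2.419e9 decays/year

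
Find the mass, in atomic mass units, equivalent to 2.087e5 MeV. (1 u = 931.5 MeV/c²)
m = E/c² = 224 u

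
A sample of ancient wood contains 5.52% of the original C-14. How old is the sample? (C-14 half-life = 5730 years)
Age = t½ × log₂(1/ratio) = 23950 years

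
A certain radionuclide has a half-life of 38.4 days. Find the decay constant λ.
λ = ln(2)/t½ = 0.01805 day⁻¹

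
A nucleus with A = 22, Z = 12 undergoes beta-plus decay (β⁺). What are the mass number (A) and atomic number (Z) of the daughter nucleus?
Daughter: A = 22, Z = 11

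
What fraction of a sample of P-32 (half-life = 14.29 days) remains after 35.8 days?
N/N₀ = (1/2)^(t/t½) = 0.1761 = 17.6%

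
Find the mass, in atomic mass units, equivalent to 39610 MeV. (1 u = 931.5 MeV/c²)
m = E/c² = 42.52 u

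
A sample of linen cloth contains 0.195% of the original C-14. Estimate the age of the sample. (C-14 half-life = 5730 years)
Age = t½ × log₂(1/ratio) = 51580 years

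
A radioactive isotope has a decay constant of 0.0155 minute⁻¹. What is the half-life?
t½ = ln(2)/λ = 44.72 minutes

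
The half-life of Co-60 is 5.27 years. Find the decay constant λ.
λ = ln(2)/t½ = 0.1315 year⁻¹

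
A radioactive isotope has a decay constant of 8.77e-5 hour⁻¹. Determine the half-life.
t½ = ln(2)/λ = 7904 hours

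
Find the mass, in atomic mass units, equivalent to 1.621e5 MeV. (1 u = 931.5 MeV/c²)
m = E/c² = 174 u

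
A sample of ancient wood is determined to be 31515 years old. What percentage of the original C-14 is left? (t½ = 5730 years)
N/N₀ = (1/2)^(t/t½) = 0.0221 = 2.21%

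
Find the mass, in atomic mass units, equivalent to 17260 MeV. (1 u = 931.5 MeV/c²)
m = E/c² = 18.53 u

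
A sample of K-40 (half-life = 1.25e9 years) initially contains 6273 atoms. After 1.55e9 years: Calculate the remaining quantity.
N = N₀(1/2)^(t/t½) = 2656 atoms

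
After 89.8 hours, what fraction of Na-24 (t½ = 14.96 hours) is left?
N/N₀ = (1/2)^(t/t½) = 0.0156 = 1.56%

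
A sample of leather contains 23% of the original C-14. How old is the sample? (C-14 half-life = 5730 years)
Age = t½ × log₂(1/ratio) = 12150 years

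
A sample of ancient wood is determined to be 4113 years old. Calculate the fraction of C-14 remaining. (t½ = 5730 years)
N/N₀ = (1/2)^(t/t½) = 0.608 = 60.8%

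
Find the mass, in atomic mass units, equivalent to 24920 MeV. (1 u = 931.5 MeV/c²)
m = E/c² = 26.75 u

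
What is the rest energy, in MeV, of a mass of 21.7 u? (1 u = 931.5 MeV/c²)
E = mc² = 20210 MeV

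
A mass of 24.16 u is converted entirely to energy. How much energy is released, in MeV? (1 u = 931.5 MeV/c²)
E = mc² = 22510 MeV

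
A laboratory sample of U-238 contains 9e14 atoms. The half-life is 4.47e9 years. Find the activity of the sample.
A = λN = 1.396e5 decays/year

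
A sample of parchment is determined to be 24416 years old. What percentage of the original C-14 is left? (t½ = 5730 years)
N/N₀ = (1/2)^(t/t½) = 0.05215 = 5.22%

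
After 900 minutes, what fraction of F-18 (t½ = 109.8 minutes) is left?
N/N₀ = (1/2)^(t/t½) = 0.003408 = 0.341%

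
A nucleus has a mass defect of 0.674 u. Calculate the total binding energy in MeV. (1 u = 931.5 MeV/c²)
B.E. = Δm × 931.5 = 627.8 MeV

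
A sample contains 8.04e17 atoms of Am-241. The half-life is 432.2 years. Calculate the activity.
A = λN = 1.289e15 decays/year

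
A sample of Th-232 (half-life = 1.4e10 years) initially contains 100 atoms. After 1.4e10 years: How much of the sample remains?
N = N₀(1/2)^(t/t½) = 50 atoms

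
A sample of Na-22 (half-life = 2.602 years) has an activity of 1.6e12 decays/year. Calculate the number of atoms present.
N = A/λ = 6.006e12 atoms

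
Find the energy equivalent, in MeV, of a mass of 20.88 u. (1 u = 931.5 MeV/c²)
E = mc² = 19450 MeV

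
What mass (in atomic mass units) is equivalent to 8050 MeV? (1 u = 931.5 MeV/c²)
m = E/c² = 8.642 u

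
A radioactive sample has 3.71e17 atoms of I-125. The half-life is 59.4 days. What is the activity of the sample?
A = λN = 4.329e15 decays/day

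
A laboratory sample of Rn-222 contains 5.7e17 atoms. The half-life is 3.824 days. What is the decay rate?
A = λN = 1.033e17 decays/day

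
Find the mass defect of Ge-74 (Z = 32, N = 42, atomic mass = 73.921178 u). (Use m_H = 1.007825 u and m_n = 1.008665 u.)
Δm = Z·m_H + N·m_n − M = 0.6932 u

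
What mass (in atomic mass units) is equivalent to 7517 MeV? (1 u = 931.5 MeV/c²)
m = E/c² = 8.07 u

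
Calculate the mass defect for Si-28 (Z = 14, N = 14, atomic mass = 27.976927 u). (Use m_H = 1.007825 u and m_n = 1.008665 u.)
Δm = Z·m_H + N·m_n − M = 0.2539 u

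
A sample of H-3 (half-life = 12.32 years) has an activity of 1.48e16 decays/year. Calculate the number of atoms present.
N = A/λ = 2.631e17 atoms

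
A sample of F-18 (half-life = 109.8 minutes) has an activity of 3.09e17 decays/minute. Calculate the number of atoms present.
N = A/λ = 4.895e19 atoms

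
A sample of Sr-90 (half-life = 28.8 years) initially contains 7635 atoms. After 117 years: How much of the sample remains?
N = N₀(1/2)^(t/t½) = 457 atoms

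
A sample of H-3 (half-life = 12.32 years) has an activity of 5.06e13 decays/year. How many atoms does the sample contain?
N = A/λ = 8.994e14 atoms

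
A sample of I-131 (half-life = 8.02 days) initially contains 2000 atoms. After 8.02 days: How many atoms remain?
N = N₀(1/2)^(t/t½) = 1000 atoms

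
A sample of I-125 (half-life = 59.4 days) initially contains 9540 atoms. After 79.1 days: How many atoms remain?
N = N₀(1/2)^(t/t½) = 3790 atoms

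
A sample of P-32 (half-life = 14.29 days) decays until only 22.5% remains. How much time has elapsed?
t = t½ × log₂(N₀/N) = 30.75 days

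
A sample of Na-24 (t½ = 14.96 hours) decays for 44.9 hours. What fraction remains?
N/N₀ = (1/2)^(t/t½) = 0.1249 = 12.5%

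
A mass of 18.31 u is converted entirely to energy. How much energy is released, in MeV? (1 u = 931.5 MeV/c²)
E = mc² = 17060 MeV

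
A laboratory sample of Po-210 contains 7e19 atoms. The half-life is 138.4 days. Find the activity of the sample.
A = λN = 3.506e17 decays/day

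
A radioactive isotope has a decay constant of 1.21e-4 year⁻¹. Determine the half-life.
t½ = ln(2)/λ = 5728 years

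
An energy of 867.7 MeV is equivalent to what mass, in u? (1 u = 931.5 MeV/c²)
m = E/c² = 0.9315 u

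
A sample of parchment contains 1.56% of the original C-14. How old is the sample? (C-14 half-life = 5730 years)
Age = t½ × log₂(1/ratio) = 34390 years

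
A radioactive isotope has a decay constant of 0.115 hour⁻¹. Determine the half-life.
t½ = ln(2)/λ = 6.027 hours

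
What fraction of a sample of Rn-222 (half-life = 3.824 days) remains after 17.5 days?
N/N₀ = (1/2)^(t/t½) = 0.04192 = 4.19%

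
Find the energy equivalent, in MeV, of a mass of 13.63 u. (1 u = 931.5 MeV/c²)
E = mc² = 12700 MeV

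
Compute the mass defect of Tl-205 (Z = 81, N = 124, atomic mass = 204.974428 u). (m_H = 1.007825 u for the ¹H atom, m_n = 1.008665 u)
Δm = Z·m_H + N·m_n − M = 1.734 u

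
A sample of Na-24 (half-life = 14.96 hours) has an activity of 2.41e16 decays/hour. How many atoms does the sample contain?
N = A/λ = 5.201e17 atoms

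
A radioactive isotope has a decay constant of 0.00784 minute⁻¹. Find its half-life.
t½ = ln(2)/λ = 88.41 minutes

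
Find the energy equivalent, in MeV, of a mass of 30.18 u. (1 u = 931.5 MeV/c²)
E = mc² = 28110 MeV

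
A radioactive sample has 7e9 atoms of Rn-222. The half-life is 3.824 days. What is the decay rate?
A = λN = 1.269e9 decays/day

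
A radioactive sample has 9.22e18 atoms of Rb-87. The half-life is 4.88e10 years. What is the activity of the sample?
A = λN = 1.31e8 decays/year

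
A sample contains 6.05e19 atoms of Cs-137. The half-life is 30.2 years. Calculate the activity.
A = λN = 1.389e18 decays/year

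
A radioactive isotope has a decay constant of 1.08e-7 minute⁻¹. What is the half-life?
t½ = ln(2)/λ = 6.418e6 minutes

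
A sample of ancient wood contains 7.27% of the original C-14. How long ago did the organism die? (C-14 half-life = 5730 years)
Age = t½ × log₂(1/ratio) = 21670 years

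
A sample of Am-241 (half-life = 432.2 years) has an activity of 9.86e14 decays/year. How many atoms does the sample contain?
N = A/λ = 6.148e17 atoms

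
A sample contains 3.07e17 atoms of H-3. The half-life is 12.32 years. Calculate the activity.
A = λN = 1.727e16 decays/year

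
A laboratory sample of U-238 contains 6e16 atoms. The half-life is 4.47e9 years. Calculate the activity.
A = λN = 9.304e6 decays/year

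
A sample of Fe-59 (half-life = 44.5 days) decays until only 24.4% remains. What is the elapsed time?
t = t½ × log₂(N₀/N) = 90.56 days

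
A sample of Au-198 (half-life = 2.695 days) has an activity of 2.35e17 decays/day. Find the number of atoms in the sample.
N = A/λ = 9.137e17 atoms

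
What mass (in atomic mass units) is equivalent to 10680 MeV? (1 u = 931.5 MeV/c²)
m = E/c² = 11.47 u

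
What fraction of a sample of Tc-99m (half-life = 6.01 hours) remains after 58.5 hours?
N/N₀ = (1/2)^(t/t½) = 0.001174 = 0.117%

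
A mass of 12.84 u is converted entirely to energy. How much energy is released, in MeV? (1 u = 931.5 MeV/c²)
E = mc² = 11960 MeV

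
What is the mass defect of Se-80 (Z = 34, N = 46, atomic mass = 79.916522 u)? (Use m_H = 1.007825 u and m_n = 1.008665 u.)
Δm = Z·m_H + N·m_n − M = 0.7481 u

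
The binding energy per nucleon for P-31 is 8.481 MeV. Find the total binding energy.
B.E. = 8.481 × 31 = 262.9 MeV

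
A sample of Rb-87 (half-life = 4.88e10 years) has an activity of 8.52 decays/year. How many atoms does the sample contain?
N = A/λ = 5.998e11 atoms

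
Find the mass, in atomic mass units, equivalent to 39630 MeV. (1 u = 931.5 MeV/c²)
m = E/c² = 42.54 u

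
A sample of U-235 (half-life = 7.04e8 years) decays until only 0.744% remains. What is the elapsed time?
t = t½ × log₂(N₀/N) = 4.978e9 years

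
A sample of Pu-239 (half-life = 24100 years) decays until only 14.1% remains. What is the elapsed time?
t = t½ × log₂(N₀/N) = 68110 years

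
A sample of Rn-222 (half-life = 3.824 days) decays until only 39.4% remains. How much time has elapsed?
t = t½ × log₂(N₀/N) = 5.138 days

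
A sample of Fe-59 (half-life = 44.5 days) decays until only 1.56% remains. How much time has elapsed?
t = t½ × log₂(N₀/N) = 267.1 days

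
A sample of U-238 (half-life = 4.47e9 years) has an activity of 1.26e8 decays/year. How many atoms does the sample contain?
N = A/λ = 8.126e17 atoms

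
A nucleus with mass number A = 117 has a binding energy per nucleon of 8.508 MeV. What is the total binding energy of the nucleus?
B.E. = 8.508 × 117 = 995.4 MeV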